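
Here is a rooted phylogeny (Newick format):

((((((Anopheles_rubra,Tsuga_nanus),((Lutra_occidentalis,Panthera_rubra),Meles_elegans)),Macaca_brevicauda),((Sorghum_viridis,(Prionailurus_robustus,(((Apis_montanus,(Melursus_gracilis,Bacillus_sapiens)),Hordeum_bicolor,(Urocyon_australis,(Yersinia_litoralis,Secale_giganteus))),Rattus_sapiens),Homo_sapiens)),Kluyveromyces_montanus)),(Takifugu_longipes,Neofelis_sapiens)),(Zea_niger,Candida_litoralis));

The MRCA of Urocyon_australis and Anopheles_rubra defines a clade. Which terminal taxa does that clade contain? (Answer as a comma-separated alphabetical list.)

Anopheles_rubra, Apis_montanus, Bacillus_sapiens, Homo_sapiens, Hordeum_bicolor, Kluyveromyces_montanus, Lutra_occidentalis, Macaca_brevicauda, Meles_elegans, Melursus_gracilis, Panthera_rubra, Prionailurus_robustus, Rattus_sapiens, Secale_giganteus, Sorghum_viridis, Tsuga_nanus, Urocyon_australis, Yersinia_litoralis

Tracing Urocyon_australis: it sits inside (Urocyon_australis,(Yersinia_litoralis,Secale_giganteus)).
Tracing Anopheles_rubra: it sits inside (Anopheles_rubra,Tsuga_nanus).
The smallest clade enclosing both is ((((Anopheles_rubra,Tsuga_nanus),((Lutra_occidentalis,Panthera_rubra),Meles_elegans)),Macaca_brevicauda),((Sorghum_viridis,(Prionailurus_robustus,(((Apis_montanus,(Melursus_gracilis,Bacillus_sapiens)),Hordeum_bicolor,(Urocyon_australis,(Yersinia_litoralis,Secale_giganteus))),Rattus_sapiens),Homo_sapiens)),Kluyveromyces_montanus)); the answer is its 18 terminal taxa in alphabetical order.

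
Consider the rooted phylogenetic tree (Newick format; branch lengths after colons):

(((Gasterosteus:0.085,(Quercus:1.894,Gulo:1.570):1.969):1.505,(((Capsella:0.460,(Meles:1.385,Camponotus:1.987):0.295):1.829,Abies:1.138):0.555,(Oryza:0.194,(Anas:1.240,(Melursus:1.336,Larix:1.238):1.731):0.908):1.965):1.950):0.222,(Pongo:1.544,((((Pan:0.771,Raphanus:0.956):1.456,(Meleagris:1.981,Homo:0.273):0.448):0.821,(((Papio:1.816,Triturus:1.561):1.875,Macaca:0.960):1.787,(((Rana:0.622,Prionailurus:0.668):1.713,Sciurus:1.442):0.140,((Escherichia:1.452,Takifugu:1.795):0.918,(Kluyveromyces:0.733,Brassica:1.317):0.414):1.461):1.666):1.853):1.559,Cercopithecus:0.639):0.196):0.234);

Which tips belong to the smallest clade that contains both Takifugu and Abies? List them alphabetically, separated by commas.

Tracing Takifugu: it sits inside (Escherichia,Takifugu).
Tracing Abies: it sits inside ((Capsella,(Meles,Camponotus)),Abies).
The smallest clade enclosing both is the whole tree (their MRCA is the root), so the answer is all 27 tips in alphabetical order.

Abies, Anas, Brassica, Camponotus, Capsella, Cercopithecus, Escherichia, Gasterosteus, Gulo, Homo, Kluyveromyces, Larix, Macaca, Meleagris, Meles, Melursus, Oryza, Pan, Papio, Pongo, Prionailurus, Quercus, Rana, Raphanus, Sciurus, Takifugu, Triturus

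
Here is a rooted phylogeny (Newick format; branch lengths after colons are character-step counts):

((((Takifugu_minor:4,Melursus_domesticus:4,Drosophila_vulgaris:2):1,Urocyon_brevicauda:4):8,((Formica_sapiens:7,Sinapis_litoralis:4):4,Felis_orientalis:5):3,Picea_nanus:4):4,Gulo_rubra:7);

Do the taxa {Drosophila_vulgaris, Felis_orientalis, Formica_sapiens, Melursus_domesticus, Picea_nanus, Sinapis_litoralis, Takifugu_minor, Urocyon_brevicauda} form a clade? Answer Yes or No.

The most recent common ancestor of these taxa subtends (((Takifugu_minor,Melursus_domesticus,Drosophila_vulgaris),Urocyon_brevicauda),((Formica_sapiens,Sinapis_litoralis),Felis_orientalis),Picea_nanus).
That clade has exactly 8 tips — every listed taxon and nothing else — so the group is monophyletic.

Yes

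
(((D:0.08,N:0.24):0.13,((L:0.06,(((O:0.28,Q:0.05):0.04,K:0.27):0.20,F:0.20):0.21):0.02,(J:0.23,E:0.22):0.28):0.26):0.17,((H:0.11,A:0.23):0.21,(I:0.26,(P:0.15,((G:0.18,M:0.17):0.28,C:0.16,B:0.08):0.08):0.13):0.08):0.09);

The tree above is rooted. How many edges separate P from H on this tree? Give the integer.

5

The MRCA of P and H is the node subtending ((H,A),(I,(P,((G,M),C,B)))).
From P up to that node: 3 branches. From H up to the same node: 2 branches. Total: 3 + 2 = 5.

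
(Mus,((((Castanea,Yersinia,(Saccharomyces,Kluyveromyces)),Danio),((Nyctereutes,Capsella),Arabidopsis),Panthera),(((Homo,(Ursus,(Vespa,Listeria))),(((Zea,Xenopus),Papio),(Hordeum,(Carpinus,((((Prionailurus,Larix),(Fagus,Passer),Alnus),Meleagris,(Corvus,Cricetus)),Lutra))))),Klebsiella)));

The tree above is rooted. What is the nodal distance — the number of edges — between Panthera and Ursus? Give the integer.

7

The MRCA of Panthera and Ursus is the node subtending ((((Castanea,Yersinia,(Saccharomyces,Kluyveromyces)),Danio),((Nyctereutes,Capsella),Arabidopsis),Panthera),(((Homo,(Ursus,(Vespa,Listeria))),(((Zea,Xenopus),Papio),(Hordeum,(Carpinus,((((Prionailurus,Larix),(Fagus,Passer),Alnus),Meleagris,(Corvus,Cricetus)),Lutra))))),Klebsiella)).
From Panthera up to that node: 2 branches. From Ursus up to the same node: 5 branches. Total: 2 + 5 = 7.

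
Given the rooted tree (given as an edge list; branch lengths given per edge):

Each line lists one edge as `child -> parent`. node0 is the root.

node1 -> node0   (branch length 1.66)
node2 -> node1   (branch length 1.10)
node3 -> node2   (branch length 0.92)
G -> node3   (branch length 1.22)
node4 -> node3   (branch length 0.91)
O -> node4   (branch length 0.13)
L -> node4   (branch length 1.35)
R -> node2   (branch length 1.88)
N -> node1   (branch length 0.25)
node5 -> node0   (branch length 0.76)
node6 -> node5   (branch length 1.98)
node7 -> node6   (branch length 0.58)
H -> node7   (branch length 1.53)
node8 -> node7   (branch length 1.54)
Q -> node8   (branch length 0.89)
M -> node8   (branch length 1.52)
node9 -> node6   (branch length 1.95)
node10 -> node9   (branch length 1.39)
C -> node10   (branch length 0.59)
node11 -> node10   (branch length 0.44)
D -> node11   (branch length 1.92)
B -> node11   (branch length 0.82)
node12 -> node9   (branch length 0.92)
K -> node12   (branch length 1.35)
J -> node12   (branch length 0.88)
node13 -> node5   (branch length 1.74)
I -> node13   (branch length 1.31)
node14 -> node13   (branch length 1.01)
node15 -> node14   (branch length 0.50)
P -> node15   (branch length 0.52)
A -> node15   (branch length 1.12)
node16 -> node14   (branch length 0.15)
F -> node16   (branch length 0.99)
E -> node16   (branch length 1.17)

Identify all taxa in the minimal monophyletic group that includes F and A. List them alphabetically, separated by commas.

Tracing F: it sits inside (F,E).
Tracing A: it sits inside (P,A).
The smallest clade enclosing both is ((P,A),(F,E)); the answer is its 4 terminal taxa in alphabetical order.

A, E, F, P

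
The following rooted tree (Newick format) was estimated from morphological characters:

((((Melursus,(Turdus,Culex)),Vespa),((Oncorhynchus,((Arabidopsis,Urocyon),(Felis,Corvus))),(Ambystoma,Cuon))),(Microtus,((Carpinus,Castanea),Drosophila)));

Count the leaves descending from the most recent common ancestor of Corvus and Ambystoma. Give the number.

7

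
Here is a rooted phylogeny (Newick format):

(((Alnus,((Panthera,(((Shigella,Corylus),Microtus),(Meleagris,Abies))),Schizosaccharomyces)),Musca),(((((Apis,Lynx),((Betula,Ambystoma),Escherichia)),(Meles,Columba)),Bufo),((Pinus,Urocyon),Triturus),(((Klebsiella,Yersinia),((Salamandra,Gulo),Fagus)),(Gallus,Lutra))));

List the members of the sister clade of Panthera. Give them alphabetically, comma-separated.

Abies, Corylus, Meleagris, Microtus, Shigella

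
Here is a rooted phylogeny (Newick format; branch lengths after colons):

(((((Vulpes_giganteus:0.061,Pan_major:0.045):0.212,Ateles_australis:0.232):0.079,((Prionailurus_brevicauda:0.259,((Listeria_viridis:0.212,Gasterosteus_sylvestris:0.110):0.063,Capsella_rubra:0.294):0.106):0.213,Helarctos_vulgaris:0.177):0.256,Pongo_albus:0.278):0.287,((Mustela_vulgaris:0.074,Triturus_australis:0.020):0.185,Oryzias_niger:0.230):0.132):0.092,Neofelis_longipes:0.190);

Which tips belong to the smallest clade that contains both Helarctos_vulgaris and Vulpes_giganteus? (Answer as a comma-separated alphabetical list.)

Tracing Helarctos_vulgaris: it sits inside ((Prionailurus_brevicauda,((Listeria_viridis,Gasterosteus_sylvestris),Capsella_rubra)),Helarctos_vulgaris).
Tracing Vulpes_giganteus: it sits inside (Vulpes_giganteus,Pan_major).
The smallest clade enclosing both is (((Vulpes_giganteus,Pan_major),Ateles_australis),((Prionailurus_brevicauda,((Listeria_viridis,Gasterosteus_sylvestris),Capsella_rubra)),Helarctos_vulgaris),Pongo_albus); the answer is its 9 terminal taxa in alphabetical order.

Ateles_australis, Capsella_rubra, Gasterosteus_sylvestris, Helarctos_vulgaris, Listeria_viridis, Pan_major, Pongo_albus, Prionailurus_brevicauda, Vulpes_giganteus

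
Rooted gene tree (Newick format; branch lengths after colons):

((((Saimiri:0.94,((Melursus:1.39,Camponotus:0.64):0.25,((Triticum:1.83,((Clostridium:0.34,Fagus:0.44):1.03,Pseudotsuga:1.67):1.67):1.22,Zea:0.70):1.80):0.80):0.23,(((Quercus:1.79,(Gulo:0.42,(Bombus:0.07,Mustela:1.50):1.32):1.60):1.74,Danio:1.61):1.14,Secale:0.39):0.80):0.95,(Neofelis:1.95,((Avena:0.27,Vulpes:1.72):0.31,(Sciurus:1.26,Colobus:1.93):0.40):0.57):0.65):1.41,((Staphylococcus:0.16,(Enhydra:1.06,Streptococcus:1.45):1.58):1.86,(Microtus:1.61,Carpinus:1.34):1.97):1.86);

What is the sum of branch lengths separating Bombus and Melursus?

The path runs Bombus → … → MRCA → … → Melursus; the MRCA is the node subtending ((Saimiri,((Melursus,Camponotus),((Triticum,((Clostridium,Fagus),Pseudotsuga)),Zea))),(((Quercus,(Gulo,(Bombus,Mustela))),Danio),Secale)).
Branch lengths along that path: 0.07 + 1.32 + 1.60 + 1.74 + 1.14 + 0.80 + 0.23 + 0.80 + 0.25 + 1.39 = 9.34.

9.34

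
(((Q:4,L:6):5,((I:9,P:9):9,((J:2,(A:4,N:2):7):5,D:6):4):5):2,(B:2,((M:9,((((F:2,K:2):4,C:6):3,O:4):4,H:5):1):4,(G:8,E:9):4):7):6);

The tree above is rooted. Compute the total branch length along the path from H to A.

The path runs H → … → MRCA → … → A; the MRCA is the root of the tree.
Branch lengths along that path: 5 + 1 + 4 + 7 + 6 + 2 + 5 + 4 + 5 + 7 + 4 = 50.

50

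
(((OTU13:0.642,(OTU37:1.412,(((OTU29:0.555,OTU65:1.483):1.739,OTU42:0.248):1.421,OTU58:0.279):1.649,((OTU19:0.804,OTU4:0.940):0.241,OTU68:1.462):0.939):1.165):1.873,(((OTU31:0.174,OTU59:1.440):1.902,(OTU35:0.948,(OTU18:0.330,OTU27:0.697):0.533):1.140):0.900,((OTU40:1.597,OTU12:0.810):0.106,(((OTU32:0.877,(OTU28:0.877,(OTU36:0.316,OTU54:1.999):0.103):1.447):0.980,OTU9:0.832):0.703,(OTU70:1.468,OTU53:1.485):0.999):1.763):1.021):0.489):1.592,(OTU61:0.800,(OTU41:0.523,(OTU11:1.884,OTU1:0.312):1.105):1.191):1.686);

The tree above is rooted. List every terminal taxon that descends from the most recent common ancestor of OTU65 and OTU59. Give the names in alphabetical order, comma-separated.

Tracing OTU65: it sits inside (OTU29,OTU65).
Tracing OTU59: it sits inside (OTU31,OTU59).
The smallest clade enclosing both is ((OTU13,(OTU37,(((OTU29,OTU65),OTU42),OTU58),((OTU19,OTU4),OTU68))),(((OTU31,OTU59),(OTU35,(OTU18,OTU27))),((OTU40,OTU12),(((OTU32,(OTU28,(OTU36,OTU54))),OTU9),(OTU70,OTU53))))); the answer is its 23 terminal taxa in alphabetical order.

OTU12, OTU13, OTU18, OTU19, OTU27, OTU28, OTU29, OTU31, OTU32, OTU35, OTU36, OTU37, OTU4, OTU40, OTU42, OTU53, OTU54, OTU58, OTU59, OTU65, OTU68, OTU70, OTU9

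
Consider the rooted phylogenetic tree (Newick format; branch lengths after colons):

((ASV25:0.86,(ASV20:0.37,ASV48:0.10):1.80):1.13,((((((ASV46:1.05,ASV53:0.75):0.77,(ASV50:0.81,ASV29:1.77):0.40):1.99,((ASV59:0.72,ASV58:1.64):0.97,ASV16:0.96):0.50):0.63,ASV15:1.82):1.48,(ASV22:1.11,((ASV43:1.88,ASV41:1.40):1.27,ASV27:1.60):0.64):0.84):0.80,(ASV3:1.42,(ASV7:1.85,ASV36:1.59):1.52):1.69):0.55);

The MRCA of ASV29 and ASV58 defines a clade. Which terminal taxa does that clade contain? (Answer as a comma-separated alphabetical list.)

ASV16, ASV29, ASV46, ASV50, ASV53, ASV58, ASV59

Tracing ASV29: it sits inside (ASV50,ASV29).
Tracing ASV58: it sits inside (ASV59,ASV58).
The smallest clade enclosing both is (((ASV46,ASV53),(ASV50,ASV29)),((ASV59,ASV58),ASV16)); the answer is its 7 terminal taxa in alphabetical order.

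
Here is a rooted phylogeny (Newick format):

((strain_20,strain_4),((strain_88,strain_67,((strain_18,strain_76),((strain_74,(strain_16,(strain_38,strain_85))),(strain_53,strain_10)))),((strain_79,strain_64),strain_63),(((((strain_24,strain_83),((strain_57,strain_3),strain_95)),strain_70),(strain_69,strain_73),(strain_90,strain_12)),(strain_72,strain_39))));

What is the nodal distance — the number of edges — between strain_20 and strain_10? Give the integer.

The MRCA of strain_20 and strain_10 is the root of the tree.
From strain_20 up to that node: 2 branches. From strain_10 up to the same node: 6 branches. Total: 2 + 6 = 8.

8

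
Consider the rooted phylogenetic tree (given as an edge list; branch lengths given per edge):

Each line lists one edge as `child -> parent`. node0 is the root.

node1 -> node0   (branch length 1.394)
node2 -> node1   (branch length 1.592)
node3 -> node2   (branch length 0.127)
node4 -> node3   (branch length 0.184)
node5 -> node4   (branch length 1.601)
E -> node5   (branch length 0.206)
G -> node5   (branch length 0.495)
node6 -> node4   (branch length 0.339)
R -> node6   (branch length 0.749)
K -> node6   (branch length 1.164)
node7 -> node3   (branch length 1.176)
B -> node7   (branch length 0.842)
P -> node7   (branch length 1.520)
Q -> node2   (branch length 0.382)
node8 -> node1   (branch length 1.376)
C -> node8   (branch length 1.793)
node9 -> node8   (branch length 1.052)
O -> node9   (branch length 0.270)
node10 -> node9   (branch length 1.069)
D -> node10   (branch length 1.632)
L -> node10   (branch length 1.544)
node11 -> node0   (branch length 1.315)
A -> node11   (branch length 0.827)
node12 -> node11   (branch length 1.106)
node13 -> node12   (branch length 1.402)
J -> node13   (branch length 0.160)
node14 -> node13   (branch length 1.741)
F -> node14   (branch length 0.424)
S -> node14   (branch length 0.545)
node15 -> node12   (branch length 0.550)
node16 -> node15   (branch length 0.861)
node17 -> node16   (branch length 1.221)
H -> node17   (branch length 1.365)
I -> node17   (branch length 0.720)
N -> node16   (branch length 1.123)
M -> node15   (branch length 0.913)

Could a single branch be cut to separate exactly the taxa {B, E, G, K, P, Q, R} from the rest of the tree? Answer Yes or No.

Yes

The most recent common ancestor of these taxa subtends ((((E,G),(R,K)),(B,P)),Q).
That clade has exactly 7 tips — every listed taxon and nothing else — so the group is monophyletic.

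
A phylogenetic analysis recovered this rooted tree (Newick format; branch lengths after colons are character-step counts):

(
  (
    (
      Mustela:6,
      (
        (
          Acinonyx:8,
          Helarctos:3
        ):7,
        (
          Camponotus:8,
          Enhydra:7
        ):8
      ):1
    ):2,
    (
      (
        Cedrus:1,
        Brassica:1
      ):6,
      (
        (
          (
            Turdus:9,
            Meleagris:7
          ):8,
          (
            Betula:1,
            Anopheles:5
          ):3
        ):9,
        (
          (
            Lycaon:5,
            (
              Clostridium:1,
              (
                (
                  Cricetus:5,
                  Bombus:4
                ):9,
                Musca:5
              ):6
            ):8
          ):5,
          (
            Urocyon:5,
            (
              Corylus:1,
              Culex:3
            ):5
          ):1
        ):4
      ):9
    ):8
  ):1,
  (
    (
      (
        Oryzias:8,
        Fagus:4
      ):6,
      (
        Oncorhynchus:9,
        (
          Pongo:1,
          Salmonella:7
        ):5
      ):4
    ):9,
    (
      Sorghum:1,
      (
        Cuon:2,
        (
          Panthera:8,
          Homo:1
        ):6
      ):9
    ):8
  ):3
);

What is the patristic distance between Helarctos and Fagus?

The path runs Helarctos → … → MRCA → … → Fagus; the MRCA is the root of the tree.
Branch lengths along that path: 3 + 7 + 1 + 2 + 1 + 3 + 9 + 6 + 4 = 36.

36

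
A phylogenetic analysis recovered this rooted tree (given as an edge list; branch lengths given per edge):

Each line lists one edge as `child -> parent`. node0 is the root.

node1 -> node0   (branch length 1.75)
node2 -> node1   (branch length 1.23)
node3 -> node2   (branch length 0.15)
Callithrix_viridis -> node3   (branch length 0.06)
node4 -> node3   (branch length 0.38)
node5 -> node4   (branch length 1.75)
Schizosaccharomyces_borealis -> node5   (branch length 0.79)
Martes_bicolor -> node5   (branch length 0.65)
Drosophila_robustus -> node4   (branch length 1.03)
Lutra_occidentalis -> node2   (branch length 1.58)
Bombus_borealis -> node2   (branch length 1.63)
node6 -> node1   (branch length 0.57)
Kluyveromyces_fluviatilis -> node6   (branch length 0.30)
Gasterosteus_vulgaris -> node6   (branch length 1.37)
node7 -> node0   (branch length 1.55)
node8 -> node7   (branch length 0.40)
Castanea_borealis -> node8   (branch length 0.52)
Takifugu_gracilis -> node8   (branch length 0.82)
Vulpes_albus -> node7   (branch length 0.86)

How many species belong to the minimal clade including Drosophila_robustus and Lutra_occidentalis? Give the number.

The MRCA of Drosophila_robustus and Lutra_occidentalis is the node subtending ((Callithrix_viridis,((Schizosaccharomyces_borealis,Martes_bicolor),Drosophila_robustus)),Lutra_occidentalis,Bombus_borealis).
That clade contains 6 terminal taxa: Bombus_borealis, Callithrix_viridis, Drosophila_robustus, Lutra_occidentalis, Martes_bicolor, Schizosaccharomyces_borealis.

6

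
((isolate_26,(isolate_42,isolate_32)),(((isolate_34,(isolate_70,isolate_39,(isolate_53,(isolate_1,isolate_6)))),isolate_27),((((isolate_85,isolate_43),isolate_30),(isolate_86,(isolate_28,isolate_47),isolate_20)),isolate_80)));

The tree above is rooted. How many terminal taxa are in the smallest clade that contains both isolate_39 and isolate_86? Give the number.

The MRCA of isolate_39 and isolate_86 is the node subtending (((isolate_34,(isolate_70,isolate_39,(isolate_53,(isolate_1,isolate_6)))),isolate_27),((((isolate_85,isolate_43),isolate_30),(isolate_86,(isolate_28,isolate_47),isolate_20)),isolate_80)).
That clade contains 15 terminal taxa: isolate_1, isolate_20, isolate_27, isolate_28, isolate_30, isolate_34, isolate_39, isolate_43, isolate_47, isolate_53, isolate_6, isolate_70, isolate_80, isolate_85, isolate_86.

15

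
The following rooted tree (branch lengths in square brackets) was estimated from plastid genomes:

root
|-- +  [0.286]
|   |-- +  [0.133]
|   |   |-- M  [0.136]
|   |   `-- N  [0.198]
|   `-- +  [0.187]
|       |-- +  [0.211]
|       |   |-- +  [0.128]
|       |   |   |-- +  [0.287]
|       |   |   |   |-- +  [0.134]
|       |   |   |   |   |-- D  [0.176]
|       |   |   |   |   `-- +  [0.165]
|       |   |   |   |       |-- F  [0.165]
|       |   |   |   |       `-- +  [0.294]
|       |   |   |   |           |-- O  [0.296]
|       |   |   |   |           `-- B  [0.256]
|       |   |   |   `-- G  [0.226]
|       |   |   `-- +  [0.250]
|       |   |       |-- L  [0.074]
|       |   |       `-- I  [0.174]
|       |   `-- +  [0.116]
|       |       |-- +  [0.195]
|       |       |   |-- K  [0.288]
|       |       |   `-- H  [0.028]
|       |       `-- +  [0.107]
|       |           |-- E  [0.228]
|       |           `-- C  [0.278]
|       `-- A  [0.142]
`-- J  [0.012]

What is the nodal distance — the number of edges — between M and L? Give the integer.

The MRCA of M and L is the node subtending ((M,N),(((((D,(F,(O,B))),G),(L,I)),((K,H),(E,C))),A)).
From M up to that node: 2 branches. From L up to the same node: 5 branches. Total: 2 + 5 = 7.

7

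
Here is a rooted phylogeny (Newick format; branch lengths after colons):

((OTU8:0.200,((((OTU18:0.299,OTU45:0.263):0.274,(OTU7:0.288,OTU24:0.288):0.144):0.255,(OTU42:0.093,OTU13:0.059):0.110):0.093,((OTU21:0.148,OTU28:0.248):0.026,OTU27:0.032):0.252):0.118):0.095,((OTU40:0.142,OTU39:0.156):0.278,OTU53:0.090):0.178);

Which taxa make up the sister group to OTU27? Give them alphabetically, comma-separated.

OTU21, OTU28

OTU27 attaches to the tree at the node subtending ((OTU21,OTU28),OTU27).
The other lineage descending from that same node — the sister group — is (OTU21,OTU28); its 2 tips in alphabetical order are the answer.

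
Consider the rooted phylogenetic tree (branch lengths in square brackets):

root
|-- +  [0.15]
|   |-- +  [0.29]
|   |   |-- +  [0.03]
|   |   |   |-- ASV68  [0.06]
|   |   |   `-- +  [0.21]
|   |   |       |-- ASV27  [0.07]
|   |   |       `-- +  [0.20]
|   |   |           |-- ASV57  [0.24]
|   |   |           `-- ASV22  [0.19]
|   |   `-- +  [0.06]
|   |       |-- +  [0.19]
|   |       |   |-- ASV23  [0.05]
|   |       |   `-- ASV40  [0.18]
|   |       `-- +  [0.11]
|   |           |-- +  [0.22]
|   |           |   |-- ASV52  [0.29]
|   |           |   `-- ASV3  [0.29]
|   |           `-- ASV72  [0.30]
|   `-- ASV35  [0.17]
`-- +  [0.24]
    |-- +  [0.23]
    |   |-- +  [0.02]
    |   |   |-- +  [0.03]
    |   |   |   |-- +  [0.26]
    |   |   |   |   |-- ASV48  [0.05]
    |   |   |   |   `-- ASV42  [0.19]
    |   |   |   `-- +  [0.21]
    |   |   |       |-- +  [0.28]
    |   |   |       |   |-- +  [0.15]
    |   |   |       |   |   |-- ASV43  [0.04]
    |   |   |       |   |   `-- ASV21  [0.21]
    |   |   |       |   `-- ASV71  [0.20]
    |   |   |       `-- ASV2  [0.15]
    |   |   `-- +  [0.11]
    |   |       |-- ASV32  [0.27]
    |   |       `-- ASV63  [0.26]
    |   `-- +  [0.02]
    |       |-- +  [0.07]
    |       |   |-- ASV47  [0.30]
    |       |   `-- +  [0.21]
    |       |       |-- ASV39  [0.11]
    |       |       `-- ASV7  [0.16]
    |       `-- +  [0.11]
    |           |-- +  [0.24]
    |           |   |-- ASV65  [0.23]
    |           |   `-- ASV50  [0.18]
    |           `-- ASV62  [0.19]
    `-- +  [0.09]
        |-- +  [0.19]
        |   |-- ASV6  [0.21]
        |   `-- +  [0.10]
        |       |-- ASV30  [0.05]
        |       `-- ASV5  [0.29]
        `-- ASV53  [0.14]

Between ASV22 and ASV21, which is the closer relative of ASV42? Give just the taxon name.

ASV21

The MRCA of ASV42 and ASV21 subtends ((ASV48,ASV42),(((ASV43,ASV21),ASV71),ASV2)) (6 taxa).
The MRCA of ASV42 and ASV22 is the root, subtending the entire tree (28 taxa).
The first is nested inside the second, so ASV42 shares a more recent common ancestor with ASV21.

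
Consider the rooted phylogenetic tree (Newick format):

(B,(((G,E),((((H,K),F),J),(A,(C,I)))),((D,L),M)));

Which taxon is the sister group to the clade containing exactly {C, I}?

A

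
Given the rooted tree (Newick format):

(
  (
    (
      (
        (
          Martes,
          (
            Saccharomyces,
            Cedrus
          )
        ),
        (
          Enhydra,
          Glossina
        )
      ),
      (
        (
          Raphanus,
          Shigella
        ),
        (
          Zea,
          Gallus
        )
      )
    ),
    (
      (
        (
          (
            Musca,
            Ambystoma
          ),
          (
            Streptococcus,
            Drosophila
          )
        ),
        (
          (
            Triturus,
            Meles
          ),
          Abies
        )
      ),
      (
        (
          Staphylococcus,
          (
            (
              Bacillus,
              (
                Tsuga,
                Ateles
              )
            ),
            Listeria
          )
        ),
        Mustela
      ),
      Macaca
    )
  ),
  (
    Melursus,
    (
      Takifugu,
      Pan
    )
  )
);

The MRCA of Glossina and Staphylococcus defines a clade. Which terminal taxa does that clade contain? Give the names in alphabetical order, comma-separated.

Tracing Glossina: it sits inside (Enhydra,Glossina).
Tracing Staphylococcus: it sits inside (Staphylococcus,((Bacillus,(Tsuga,Ateles)),Listeria)).
The smallest clade enclosing both is ((((Martes,(Saccharomyces,Cedrus)),(Enhydra,Glossina)),((Raphanus,Shigella),(Zea,Gallus))),((((Musca,Ambystoma),(Streptococcus,Drosophila)),((Triturus,Meles),Abies)),((Staphylococcus,((Bacillus,(Tsuga,Ateles)),Listeria)),Mustela),Macaca)); the answer is its 23 terminal taxa in alphabetical order.

Abies, Ambystoma, Ateles, Bacillus, Cedrus, Drosophila, Enhydra, Gallus, Glossina, Listeria, Macaca, Martes, Meles, Musca, Mustela, Raphanus, Saccharomyces, Shigella, Staphylococcus, Streptococcus, Triturus, Tsuga, Zea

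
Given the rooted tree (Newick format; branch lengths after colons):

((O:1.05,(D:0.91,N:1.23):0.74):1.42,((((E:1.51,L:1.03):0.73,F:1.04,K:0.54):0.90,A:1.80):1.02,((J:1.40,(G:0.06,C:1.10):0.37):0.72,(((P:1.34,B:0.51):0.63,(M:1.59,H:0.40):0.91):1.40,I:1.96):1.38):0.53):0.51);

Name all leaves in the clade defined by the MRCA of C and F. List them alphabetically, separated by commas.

Tracing C: it sits inside (G,C).
Tracing F: it sits inside ((E,L),F,K).
The smallest clade enclosing both is ((((E,L),F,K),A),((J,(G,C)),(((P,B),(M,H)),I))); the answer is its 13 terminal taxa in alphabetical order.

A, B, C, E, F, G, H, I, J, K, L, M, P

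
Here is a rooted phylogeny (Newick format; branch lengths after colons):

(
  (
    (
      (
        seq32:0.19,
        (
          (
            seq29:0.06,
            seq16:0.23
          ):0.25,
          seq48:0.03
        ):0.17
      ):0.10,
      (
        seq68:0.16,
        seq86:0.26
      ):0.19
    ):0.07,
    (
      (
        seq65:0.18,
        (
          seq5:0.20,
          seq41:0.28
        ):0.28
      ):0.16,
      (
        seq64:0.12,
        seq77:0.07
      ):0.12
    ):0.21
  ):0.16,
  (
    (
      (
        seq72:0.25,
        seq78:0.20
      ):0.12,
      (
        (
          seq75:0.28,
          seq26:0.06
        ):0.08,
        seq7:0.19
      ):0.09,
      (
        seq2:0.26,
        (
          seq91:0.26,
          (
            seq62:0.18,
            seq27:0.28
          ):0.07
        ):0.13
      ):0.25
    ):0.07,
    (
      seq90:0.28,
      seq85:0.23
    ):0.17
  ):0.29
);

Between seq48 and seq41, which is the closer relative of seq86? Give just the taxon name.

seq48

The MRCA of seq86 and seq48 subtends ((seq32,((seq29,seq16),seq48)),(seq68,seq86)) (6 taxa).
The MRCA of seq86 and seq41 subtends (((seq32,((seq29,seq16),seq48)),(seq68,seq86)),((seq65,(seq5,seq41)),(seq64,seq77))) (11 taxa).
The first is nested inside the second, so seq86 shares a more recent common ancestor with seq48.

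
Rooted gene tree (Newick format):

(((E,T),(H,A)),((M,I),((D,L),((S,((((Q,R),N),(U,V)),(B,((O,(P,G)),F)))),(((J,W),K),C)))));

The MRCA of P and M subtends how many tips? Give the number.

19

The MRCA of P and M is the node subtending ((M,I),((D,L),((S,((((Q,R),N),(U,V)),(B,((O,(P,G)),F)))),(((J,W),K),C)))).
That clade contains 19 terminal taxa: B, C, D, F, G, I, J, K, L, M, N, O, P, Q, R, S, U, V, W.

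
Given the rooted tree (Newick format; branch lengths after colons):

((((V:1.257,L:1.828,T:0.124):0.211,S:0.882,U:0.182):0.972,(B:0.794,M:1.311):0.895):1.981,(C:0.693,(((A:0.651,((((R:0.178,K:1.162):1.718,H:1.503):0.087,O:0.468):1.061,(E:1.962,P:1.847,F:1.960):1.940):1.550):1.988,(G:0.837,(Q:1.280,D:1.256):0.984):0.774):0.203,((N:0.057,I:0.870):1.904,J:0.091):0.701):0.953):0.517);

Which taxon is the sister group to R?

K

R attaches to the tree at the node subtending (R,K).
The other lineage descending from that same node — the sister group — is the single tip K.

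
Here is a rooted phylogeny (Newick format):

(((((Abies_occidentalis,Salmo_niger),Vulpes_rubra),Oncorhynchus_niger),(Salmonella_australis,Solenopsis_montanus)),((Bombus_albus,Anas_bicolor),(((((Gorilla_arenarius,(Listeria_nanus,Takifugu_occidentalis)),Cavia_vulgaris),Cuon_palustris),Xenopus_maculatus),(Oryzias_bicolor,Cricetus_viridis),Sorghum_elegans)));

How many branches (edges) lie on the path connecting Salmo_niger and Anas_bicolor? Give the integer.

The MRCA of Salmo_niger and Anas_bicolor is the root of the tree.
From Salmo_niger up to that node: 5 branches. From Anas_bicolor up to the same node: 3 branches. Total: 5 + 3 = 8.

8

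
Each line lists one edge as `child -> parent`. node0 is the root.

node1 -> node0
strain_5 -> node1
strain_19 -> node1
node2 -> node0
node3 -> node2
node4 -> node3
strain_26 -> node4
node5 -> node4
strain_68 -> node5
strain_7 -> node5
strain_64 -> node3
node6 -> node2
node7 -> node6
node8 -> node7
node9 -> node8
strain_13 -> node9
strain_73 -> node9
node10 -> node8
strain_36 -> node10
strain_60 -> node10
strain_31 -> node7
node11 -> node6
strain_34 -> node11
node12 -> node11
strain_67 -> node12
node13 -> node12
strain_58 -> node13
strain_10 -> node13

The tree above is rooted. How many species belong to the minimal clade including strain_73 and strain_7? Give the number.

The MRCA of strain_73 and strain_7 is the node subtending (((strain_26,(strain_68,strain_7)),strain_64),((((strain_13,strain_73),(strain_36,strain_60)),strain_31),(strain_34,(strain_67,(strain_58,strain_10))))).
That clade contains 13 terminal taxa: strain_10, strain_13, strain_26, strain_31, strain_34, strain_36, strain_58, strain_60, strain_64, strain_67, strain_68, strain_7, strain_73.

13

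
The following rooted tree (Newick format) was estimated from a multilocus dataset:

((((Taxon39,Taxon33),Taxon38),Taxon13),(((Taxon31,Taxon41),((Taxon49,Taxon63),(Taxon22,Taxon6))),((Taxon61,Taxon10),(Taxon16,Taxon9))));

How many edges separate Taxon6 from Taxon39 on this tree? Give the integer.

The MRCA of Taxon6 and Taxon39 is the root of the tree.
From Taxon6 up to that node: 5 branches. From Taxon39 up to the same node: 4 branches. Total: 5 + 4 = 9.

9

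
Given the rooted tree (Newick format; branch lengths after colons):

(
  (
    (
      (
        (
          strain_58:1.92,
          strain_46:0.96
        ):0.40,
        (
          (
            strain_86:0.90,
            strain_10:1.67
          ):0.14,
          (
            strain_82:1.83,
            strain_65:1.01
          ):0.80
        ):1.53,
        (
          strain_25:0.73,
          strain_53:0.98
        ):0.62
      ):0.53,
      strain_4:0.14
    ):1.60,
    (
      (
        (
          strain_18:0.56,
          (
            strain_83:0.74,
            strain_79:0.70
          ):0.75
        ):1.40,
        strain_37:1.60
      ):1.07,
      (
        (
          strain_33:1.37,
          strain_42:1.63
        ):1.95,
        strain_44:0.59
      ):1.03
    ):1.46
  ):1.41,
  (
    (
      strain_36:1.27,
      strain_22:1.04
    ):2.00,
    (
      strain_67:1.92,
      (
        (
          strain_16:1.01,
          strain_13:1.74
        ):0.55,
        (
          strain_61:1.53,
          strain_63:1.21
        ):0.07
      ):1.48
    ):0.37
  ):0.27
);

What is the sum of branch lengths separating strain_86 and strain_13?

The path runs strain_86 → … → MRCA → … → strain_13; the MRCA is the root of the tree.
Branch lengths along that path: 0.90 + 0.14 + 1.53 + 0.53 + 1.60 + 1.41 + 0.27 + 0.37 + 1.48 + 0.55 + 1.74 = 10.52.

10.52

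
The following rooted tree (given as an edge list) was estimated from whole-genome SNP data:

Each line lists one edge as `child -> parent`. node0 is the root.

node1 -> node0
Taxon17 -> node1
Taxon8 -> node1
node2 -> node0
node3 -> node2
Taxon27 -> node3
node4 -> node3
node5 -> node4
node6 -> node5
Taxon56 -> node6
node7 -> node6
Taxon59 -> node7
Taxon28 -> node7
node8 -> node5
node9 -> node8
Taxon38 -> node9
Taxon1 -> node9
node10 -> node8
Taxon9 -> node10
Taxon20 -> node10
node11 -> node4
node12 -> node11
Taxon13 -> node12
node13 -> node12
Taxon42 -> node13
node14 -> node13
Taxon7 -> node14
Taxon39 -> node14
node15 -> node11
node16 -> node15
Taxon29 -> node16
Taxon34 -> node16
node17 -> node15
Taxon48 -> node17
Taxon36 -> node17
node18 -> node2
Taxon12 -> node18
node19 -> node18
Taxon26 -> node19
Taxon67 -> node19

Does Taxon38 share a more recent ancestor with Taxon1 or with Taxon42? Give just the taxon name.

The MRCA of Taxon38 and Taxon1 subtends (Taxon38,Taxon1) (2 taxa).
The MRCA of Taxon38 and Taxon42 subtends (((Taxon56,(Taxon59,Taxon28)),((Taxon38,Taxon1),(Taxon9,Taxon20))),((Taxon13,(Taxon42,(Taxon7,Taxon39))),((Taxon29,Taxon34),(Taxon48,Taxon36)))) (15 taxa).
The first is nested inside the second, so Taxon38 shares a more recent common ancestor with Taxon1.

Taxon1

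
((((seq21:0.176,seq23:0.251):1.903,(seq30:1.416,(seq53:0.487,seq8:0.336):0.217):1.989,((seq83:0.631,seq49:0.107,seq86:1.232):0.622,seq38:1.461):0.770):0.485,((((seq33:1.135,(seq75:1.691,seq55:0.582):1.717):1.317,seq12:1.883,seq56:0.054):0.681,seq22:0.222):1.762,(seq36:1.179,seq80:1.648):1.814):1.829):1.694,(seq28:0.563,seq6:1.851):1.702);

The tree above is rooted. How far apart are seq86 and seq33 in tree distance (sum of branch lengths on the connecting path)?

The path runs seq86 → … → MRCA → … → seq33; the MRCA is the node subtending (((seq21,seq23),(seq30,(seq53,seq8)),((seq83,seq49,seq86),seq38)),((((seq33,(seq75,seq55)),seq12,seq56),seq22),(seq36,seq80))).
Branch lengths along that path: 1.232 + 0.622 + 0.770 + 0.485 + 1.829 + 1.762 + 0.681 + 1.317 + 1.135 = 9.833.

9.833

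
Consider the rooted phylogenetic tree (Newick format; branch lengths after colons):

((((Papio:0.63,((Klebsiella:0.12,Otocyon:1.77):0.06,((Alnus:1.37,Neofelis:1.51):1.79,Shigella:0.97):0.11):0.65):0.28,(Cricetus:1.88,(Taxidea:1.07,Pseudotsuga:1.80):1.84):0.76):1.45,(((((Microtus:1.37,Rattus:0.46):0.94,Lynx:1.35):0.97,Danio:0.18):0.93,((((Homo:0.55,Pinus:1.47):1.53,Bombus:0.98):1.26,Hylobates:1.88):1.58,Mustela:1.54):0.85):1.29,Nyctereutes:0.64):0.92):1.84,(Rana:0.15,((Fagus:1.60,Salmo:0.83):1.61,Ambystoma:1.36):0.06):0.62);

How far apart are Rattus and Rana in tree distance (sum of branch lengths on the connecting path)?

8.12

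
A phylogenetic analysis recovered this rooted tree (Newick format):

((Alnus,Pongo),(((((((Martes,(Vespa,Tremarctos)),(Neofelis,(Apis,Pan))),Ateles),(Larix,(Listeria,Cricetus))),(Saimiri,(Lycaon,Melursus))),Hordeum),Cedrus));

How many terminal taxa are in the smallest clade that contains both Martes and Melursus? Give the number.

13

The MRCA of Martes and Melursus is the node subtending (((((Martes,(Vespa,Tremarctos)),(Neofelis,(Apis,Pan))),Ateles),(Larix,(Listeria,Cricetus))),(Saimiri,(Lycaon,Melursus))).
That clade contains 13 terminal taxa: Apis, Ateles, Cricetus, Larix, Listeria, Lycaon, Martes, Melursus, Neofelis, Pan, Saimiri, Tremarctos, Vespa.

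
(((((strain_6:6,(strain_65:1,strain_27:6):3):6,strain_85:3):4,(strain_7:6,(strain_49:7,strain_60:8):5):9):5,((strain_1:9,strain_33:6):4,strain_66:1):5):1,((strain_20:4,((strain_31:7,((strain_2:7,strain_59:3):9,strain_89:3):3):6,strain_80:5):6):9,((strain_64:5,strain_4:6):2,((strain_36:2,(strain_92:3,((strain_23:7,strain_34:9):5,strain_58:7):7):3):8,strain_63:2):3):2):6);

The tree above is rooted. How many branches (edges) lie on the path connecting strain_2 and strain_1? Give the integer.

The MRCA of strain_2 and strain_1 is the root of the tree.
From strain_2 up to that node: 7 branches. From strain_1 up to the same node: 4 branches. Total: 7 + 4 = 11.

11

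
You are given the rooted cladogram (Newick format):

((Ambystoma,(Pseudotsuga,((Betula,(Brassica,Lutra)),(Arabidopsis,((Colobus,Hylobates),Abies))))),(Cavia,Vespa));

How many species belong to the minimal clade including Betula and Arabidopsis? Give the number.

7

The MRCA of Betula and Arabidopsis is the node subtending ((Betula,(Brassica,Lutra)),(Arabidopsis,((Colobus,Hylobates),Abies))).
That clade contains 7 terminal taxa: Abies, Arabidopsis, Betula, Brassica, Colobus, Hylobates, Lutra.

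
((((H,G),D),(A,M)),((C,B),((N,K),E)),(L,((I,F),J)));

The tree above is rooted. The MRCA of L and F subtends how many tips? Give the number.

4

The MRCA of L and F is the node subtending (L,((I,F),J)).
That clade contains 4 terminal taxa: F, I, J, L.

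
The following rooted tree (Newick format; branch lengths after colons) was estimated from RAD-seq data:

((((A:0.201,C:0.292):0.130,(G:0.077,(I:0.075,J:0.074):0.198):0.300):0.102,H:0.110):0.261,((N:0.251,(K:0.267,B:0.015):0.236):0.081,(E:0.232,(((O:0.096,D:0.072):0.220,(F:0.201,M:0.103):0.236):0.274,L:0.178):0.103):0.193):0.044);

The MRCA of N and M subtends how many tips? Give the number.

9

The MRCA of N and M is the node subtending ((N,(K,B)),(E,(((O,D),(F,M)),L))).
That clade contains 9 terminal taxa: B, D, E, F, K, L, M, N, O.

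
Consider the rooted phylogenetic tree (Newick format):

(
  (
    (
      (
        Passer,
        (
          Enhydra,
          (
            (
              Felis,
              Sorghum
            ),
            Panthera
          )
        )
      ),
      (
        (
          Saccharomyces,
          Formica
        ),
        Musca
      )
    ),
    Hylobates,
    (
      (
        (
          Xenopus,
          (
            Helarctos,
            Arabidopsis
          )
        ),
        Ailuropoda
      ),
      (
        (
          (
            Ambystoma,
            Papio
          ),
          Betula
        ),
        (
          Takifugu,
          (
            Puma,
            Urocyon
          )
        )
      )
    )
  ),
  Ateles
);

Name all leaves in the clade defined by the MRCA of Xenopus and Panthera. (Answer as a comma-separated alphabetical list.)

Tracing Xenopus: it sits inside (Xenopus,(Helarctos,Arabidopsis)).
Tracing Panthera: it sits inside ((Felis,Sorghum),Panthera).
The smallest clade enclosing both is (((Passer,(Enhydra,((Felis,Sorghum),Panthera))),((Saccharomyces,Formica),Musca)),Hylobates,(((Xenopus,(Helarctos,Arabidopsis)),Ailuropoda),(((Ambystoma,Papio),Betula),(Takifugu,(Puma,Urocyon))))); the answer is its 19 terminal taxa in alphabetical order.

Ailuropoda, Ambystoma, Arabidopsis, Betula, Enhydra, Felis, Formica, Helarctos, Hylobates, Musca, Panthera, Papio, Passer, Puma, Saccharomyces, Sorghum, Takifugu, Urocyon, Xenopus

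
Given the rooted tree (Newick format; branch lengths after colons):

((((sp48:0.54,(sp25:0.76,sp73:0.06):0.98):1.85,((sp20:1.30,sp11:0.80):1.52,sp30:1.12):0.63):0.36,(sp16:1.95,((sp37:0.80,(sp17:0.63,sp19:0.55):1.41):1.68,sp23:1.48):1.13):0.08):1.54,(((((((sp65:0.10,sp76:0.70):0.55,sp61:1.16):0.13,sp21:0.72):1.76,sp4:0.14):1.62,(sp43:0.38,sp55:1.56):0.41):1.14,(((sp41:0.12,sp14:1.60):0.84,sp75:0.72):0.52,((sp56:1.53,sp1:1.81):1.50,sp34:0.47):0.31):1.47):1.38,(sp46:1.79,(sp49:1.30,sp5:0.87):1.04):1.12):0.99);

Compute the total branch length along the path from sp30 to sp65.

11.32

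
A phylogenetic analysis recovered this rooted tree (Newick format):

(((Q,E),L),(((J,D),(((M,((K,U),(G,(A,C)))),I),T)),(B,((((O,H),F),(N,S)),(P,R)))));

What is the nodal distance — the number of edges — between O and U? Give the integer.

13

The MRCA of O and U is the node subtending (((J,D),(((M,((K,U),(G,(A,C)))),I),T)),(B,((((O,H),F),(N,S)),(P,R)))).
From O up to that node: 6 branches. From U up to the same node: 7 branches. Total: 6 + 7 = 13.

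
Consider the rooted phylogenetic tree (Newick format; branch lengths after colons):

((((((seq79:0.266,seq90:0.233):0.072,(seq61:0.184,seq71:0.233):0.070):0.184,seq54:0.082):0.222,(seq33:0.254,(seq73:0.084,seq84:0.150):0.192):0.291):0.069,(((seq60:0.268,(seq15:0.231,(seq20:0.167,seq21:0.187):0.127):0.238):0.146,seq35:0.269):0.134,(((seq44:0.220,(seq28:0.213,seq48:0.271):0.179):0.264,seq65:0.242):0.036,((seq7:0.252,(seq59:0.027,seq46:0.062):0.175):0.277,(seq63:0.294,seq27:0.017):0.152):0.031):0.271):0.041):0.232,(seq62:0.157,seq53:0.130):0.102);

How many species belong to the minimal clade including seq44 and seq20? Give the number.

The MRCA of seq44 and seq20 is the node subtending (((seq60,(seq15,(seq20,seq21))),seq35),(((seq44,(seq28,seq48)),seq65),((seq7,(seq59,seq46)),(seq63,seq27)))).
That clade contains 14 terminal taxa: seq15, seq20, seq21, seq27, seq28, seq35, seq44, seq46, seq48, seq59, seq60, seq63, seq65, seq7.

14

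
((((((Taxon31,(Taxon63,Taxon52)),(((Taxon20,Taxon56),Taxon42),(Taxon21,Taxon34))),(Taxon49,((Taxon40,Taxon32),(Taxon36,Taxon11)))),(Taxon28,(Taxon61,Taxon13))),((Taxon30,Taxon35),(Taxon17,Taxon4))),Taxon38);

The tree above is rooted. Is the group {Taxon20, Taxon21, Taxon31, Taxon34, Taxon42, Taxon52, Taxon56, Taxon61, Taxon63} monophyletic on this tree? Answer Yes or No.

No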